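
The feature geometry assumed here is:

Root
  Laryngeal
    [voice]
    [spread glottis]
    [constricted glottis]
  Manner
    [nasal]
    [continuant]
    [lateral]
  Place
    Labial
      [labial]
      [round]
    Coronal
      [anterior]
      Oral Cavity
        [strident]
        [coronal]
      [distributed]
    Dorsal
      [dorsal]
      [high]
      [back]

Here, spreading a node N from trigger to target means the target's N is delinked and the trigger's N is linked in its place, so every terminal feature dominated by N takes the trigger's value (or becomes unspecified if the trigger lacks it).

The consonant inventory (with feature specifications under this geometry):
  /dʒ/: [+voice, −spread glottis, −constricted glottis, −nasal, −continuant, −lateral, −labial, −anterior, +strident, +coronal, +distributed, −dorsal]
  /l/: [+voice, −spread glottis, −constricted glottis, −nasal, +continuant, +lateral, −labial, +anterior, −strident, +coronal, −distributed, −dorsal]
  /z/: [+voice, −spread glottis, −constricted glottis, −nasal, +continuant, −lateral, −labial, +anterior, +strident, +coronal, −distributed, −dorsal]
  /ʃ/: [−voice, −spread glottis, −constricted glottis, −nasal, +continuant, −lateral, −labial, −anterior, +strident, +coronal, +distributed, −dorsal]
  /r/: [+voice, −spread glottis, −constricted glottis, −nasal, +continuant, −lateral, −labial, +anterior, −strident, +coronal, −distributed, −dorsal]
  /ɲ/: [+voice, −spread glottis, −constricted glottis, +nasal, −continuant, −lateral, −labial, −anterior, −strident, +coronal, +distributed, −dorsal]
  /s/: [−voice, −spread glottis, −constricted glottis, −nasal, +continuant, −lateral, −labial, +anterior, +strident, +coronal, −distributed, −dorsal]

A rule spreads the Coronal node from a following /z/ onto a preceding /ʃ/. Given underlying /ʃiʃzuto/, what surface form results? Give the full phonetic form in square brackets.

[ʃiszuto]

Coronal immediately or transitively dominates [anterior], [strident], [coronal], [distributed].
After delinking /ʃ/'s Coronal and linking /z/'s, the affected terminals become [+anterior], [+strident], [+coronal], [−distributed]; [voice], [spread glottis], [constricted glottis], … (outside Coronal) are retained from /ʃ/.
This feature bundle is that of [s], so /ʃiʃzuto/ surfaces as [ʃiszuto].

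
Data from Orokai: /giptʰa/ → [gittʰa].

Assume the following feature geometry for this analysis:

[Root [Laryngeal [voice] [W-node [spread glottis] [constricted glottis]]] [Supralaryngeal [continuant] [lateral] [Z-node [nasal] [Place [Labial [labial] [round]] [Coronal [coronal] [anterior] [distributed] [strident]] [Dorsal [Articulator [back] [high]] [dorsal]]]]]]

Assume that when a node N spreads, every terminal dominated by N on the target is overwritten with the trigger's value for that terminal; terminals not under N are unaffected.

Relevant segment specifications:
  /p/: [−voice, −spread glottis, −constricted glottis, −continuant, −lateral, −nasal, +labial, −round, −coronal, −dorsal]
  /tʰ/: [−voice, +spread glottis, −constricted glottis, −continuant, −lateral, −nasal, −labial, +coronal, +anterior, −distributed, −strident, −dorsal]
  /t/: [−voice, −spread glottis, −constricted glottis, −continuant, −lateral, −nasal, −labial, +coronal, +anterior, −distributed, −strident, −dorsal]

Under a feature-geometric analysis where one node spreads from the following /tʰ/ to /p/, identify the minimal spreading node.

Place

Feature comparison: [labial], [round], [coronal], [anterior], [distributed], [strident] differ between /p/ and [t]; the remaining terminals match.
These terminals are all dominated by Place, and no proper subconstituent of Place covers them all; Place is their lowest common ancestor.
Spreading Place from /tʰ/ overwrites each of those terminals with /tʰ/'s values, yielding exactly [t].
[spread glottis], a feature on which the two segments disagree outside Place, is unchanged — nothing dominating it spread, and Place is the minimal sufficient constituent.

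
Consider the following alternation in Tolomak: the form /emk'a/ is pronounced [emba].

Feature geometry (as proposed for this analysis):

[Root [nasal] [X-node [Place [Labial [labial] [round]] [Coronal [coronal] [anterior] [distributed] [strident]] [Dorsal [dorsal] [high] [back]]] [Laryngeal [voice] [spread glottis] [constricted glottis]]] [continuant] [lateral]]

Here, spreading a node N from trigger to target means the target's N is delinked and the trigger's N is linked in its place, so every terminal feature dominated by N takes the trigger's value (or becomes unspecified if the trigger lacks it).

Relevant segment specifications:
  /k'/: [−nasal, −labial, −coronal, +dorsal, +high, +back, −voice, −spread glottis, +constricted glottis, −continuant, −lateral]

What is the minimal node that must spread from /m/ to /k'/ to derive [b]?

X-node

Comparing /k'/ with its surface form [b], the features that change are [voice], [constricted glottis], [labial], [round], [dorsal], [high], [back].
These terminals are all dominated by X-node, and no proper subconstituent of X-node covers them all; X-node is their lowest common ancestor.
If X-node spreads, every terminal under it takes /m/'s value, producing [b] as observed.
Had Root spread, [nasal] would have taken /m/'s value; it stays as in /k'/, confirming the spreading constituent is exactly X-node.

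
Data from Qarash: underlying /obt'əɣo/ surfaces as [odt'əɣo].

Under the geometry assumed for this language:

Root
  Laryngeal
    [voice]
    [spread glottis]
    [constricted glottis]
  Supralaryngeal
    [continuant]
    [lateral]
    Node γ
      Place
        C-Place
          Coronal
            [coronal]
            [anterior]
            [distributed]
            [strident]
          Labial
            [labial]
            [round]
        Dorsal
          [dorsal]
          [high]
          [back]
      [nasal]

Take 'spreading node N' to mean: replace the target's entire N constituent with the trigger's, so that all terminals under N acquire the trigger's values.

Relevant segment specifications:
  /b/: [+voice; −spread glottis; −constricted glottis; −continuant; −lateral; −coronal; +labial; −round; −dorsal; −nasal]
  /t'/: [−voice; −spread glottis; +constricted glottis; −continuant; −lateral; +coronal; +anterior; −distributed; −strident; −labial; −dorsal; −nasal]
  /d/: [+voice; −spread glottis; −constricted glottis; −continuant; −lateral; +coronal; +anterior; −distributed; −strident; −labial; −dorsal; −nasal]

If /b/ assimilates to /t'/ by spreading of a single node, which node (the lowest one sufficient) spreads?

The alternation /b/ → [d] changes [labial], [round], [coronal], [anterior], [distributed], [strident] and nothing else.
In this geometry the lowest node dominating all of them is C-Place: every daughter of C-Place dominates only a proper subset, so no lower node suffices.
Spreading C-Place from /t'/ overwrites each of those terminals with /t'/'s values, yielding exactly [d].
Features on which the two segments disagree outside C-Place, such as [constricted glottis], [voice], are unchanged — nothing dominating them spread, and C-Place is the minimal sufficient constituent.

C-Place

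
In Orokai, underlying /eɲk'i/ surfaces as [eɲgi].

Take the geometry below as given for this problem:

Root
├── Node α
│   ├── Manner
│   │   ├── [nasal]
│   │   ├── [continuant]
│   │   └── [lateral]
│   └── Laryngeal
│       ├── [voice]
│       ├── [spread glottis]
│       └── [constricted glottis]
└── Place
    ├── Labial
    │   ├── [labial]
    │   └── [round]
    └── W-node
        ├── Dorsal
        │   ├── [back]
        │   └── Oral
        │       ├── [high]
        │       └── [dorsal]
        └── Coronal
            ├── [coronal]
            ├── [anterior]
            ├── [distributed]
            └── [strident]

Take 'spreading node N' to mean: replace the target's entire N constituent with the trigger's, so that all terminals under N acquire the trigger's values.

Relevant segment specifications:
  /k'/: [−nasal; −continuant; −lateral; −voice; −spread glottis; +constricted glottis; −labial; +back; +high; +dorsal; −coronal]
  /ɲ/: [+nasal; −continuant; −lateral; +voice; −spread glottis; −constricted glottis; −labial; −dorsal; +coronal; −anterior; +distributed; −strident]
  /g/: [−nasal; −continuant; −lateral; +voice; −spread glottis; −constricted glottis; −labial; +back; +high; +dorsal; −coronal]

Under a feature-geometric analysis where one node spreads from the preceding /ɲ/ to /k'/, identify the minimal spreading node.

Feature comparison: [voice], [constricted glottis] differ between /k'/ and [g]; the remaining terminals match.
In this geometry the lowest node dominating all of them is Laryngeal: every daughter of Laryngeal dominates only a proper subset, so no lower node suffices.
Spreading Laryngeal from /ɲ/ overwrites each of those terminals with /ɲ/'s values, yielding exactly [g].
Had Node α or a higher node spread, [nasal] would have taken /ɲ/'s value; it stays as in /k'/, confirming the spreading constituent is exactly Laryngeal.

Laryngeal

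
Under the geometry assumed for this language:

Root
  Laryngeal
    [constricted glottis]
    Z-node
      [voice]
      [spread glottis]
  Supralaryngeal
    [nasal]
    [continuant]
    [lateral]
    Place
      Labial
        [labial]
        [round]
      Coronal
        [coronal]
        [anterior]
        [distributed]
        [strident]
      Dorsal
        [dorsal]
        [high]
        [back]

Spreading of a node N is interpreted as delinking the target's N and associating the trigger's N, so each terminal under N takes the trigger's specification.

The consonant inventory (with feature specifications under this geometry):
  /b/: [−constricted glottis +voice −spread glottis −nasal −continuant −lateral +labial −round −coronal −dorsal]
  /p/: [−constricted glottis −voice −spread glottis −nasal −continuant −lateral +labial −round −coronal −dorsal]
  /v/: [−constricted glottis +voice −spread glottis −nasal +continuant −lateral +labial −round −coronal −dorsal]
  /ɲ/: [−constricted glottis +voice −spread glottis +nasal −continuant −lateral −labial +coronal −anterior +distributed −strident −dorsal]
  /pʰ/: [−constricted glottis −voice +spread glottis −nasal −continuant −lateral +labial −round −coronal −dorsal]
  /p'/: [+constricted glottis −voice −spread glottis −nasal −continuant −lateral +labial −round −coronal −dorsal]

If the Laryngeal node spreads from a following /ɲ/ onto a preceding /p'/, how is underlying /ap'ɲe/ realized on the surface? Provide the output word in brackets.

The Laryngeal node dominates the terminals [constricted glottis], [voice], [spread glottis].
The target acquires /ɲ/'s values for everything under Laryngeal — [−constricted glottis], [+voice], [−spread glottis] — while keeping its own [nasal], [continuant], [lateral], ….
The resulting bundle matches /b/ in the inventory; substituting it for /p'/ gives [abɲe].

[abɲe]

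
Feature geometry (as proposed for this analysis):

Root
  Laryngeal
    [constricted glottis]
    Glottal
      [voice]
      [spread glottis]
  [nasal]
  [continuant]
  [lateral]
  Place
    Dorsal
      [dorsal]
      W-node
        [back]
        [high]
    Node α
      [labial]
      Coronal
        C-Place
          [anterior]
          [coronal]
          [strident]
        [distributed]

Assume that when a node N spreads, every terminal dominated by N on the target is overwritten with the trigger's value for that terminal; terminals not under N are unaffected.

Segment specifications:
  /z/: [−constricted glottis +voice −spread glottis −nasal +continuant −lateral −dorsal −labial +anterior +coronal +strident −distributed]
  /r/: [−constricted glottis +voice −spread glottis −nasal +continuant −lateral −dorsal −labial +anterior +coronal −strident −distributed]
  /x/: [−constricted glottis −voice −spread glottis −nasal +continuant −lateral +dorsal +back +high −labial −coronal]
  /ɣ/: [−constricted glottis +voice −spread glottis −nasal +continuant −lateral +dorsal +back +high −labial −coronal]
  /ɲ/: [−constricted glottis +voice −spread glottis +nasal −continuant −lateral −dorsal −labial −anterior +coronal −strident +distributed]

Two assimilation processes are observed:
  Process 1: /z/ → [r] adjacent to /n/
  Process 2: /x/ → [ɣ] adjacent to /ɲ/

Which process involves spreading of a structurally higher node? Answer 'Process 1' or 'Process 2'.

Process 2

Process 1 alters [strident]; the lowest dominating node is [strident] (depth 5 from Root).
In Process 2, [voice] changes, so the minimal spreading node is [voice] at depth 3.
[voice] is closer to Root than [strident], so Process 2 spreads the higher node.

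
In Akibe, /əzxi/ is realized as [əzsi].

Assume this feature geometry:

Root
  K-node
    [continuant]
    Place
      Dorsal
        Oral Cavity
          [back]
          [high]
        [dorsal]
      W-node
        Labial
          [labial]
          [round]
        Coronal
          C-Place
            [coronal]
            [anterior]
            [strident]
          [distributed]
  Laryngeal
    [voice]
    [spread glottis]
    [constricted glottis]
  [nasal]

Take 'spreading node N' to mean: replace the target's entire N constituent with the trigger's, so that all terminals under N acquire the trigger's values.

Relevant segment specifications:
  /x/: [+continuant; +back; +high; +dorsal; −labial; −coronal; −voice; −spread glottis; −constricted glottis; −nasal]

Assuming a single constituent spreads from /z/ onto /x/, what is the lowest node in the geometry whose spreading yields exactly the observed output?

Place

Feature comparison: [coronal], [anterior], [distributed], [strident], [dorsal], [high], [back] differ between /x/ and [s]; the remaining terminals match.
Tracing each changed feature up the tree, the paths first meet at Place; any lower node misses at least one of them.
Spreading Place from /z/ overwrites each of those terminals with /z/'s values, yielding exactly [s].
[voice], a feature on which the two segments disagree outside Place, is unchanged — nothing dominating it spread, and Place is the minimal sufficient constituent.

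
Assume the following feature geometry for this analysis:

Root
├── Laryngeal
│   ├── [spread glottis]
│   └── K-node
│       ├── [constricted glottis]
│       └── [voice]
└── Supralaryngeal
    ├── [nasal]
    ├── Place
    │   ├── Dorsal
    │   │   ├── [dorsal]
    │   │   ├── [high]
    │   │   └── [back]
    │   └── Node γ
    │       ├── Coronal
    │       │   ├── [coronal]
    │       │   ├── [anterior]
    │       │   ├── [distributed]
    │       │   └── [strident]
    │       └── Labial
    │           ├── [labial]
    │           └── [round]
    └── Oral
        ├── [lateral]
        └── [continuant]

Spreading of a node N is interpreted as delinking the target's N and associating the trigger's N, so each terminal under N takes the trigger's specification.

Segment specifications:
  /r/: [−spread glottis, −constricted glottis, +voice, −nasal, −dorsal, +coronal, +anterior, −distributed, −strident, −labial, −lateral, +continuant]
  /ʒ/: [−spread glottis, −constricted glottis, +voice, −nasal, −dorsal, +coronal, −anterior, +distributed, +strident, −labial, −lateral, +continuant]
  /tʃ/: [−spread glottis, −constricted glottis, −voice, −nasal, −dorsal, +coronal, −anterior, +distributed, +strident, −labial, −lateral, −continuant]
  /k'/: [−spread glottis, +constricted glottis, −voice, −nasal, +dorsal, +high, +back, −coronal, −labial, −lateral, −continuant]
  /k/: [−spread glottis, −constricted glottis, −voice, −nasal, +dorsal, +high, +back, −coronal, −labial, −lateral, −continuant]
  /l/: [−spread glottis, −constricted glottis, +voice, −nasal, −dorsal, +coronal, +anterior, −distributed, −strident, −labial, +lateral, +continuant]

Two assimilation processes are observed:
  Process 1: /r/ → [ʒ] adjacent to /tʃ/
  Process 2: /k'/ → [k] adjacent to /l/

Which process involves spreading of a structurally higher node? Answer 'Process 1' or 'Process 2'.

In Process 1, [anterior], [distributed], [strident] change, so the minimal spreading node is Coronal at depth 4.
In Process 2, [constricted glottis] changes, so the minimal spreading node is [constricted glottis] at depth 3.
[constricted glottis] (depth 3) sits above Coronal (depth 4), making Process 2 the one with the higher spreading node.

Process 2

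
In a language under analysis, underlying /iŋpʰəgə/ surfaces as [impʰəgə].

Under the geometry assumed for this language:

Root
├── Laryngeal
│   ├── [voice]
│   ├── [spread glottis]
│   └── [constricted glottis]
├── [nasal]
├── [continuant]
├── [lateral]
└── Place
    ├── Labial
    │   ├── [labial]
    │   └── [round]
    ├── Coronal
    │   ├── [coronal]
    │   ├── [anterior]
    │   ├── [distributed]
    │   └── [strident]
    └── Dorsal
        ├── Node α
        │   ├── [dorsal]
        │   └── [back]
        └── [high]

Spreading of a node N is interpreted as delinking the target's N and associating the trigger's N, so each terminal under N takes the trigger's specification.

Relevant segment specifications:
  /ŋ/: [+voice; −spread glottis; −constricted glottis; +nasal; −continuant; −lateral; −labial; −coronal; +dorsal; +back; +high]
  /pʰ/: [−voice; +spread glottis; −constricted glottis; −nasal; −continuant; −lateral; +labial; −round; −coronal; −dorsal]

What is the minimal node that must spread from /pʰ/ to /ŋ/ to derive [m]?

Place

Comparing /ŋ/ with its surface form [m], the features that change are [labial], [round], [dorsal], [high], [back].
In this geometry the lowest node dominating all of them is Place: every daughter of Place dominates only a proper subset, so no lower node suffices.
Spreading Place from /pʰ/ overwrites each of those terminals with /pʰ/'s values, yielding exactly [m].
Had Root spread, [voice], [nasal] would have taken /pʰ/'s values; they stay as in /ŋ/, confirming the spreading constituent is exactly Place.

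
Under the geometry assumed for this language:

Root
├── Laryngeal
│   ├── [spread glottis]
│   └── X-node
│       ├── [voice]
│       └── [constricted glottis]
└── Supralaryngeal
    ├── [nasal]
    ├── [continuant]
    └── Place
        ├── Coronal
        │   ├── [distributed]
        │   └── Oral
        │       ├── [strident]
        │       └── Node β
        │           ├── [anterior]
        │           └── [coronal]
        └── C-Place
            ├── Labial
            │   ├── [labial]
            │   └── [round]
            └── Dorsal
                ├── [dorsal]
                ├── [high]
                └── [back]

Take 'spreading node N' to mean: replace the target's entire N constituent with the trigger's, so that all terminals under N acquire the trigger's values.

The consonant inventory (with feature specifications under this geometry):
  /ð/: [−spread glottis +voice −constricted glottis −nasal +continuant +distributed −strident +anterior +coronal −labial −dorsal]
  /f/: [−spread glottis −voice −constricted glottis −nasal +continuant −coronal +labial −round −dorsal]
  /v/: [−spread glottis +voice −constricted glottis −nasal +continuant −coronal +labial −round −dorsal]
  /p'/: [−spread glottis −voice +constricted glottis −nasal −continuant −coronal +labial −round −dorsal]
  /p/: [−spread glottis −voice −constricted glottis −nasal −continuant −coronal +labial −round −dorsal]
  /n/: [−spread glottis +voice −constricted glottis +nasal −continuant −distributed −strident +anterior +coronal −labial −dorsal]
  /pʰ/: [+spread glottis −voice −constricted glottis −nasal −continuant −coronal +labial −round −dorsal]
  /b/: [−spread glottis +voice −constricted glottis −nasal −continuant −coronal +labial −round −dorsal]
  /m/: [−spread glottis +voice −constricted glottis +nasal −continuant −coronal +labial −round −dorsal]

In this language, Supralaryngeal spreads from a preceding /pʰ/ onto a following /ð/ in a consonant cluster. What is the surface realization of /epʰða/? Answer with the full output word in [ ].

[epʰba]

The Supralaryngeal node dominates the terminals [nasal], [continuant], [distributed], [strident], [anterior], [coronal], [labial], [round], [dorsal], [high], [back].
Spreading Supralaryngeal from /pʰ/ onto /ð/ replaces those values with /pʰ/'s: [−nasal], [−continuant], [−coronal], [+labial], [−round], [−dorsal]. Features outside Supralaryngeal ([spread glottis], [voice], [constricted glottis]) stay as in /ð/.
The resulting bundle matches /b/ in the inventory; substituting it for /ð/ gives [epʰba].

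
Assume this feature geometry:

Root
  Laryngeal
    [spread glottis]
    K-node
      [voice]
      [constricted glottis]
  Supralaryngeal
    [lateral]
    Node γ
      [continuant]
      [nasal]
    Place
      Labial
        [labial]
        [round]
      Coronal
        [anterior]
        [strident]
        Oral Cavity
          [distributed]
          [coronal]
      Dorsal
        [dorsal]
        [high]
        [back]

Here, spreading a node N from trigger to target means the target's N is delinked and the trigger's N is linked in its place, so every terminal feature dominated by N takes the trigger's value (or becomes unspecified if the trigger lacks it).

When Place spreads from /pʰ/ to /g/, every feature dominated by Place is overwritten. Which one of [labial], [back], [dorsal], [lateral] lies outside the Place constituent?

Under this geometry, Place contains [labial], [round], [anterior], [strident], [distributed], [coronal], [dorsal], [high], [back].
Of the listed options, [dorsal], [back], [labial] are among these and would be overwritten by spreading Place.
[lateral] is not within the Place subtree (it hangs from Supralaryngeal), so /g/'s [lateral] value survives.

[lateral]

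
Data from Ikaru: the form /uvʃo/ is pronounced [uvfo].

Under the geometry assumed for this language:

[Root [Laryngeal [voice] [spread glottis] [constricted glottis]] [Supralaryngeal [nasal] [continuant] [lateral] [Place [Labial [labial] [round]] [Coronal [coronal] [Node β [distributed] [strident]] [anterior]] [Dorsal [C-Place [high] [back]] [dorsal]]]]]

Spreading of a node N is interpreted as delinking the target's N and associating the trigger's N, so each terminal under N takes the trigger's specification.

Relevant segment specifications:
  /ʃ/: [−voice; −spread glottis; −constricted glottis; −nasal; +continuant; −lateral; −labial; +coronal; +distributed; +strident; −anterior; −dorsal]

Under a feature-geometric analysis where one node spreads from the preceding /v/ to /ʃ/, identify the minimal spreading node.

Place

The alternation /ʃ/ → [f] changes [labial], [round], [coronal], [anterior], [distributed], [strident] and nothing else.
The smallest constituent containing every changed terminal is Place — each of its daughters lacks at least one of the affected features.
If Place spreads, every terminal under it takes /v/'s value, producing [f] as observed.
[voice], a feature on which the two segments disagree outside Place, is unchanged — nothing dominating it spread, and Place is the minimal sufficient constituent.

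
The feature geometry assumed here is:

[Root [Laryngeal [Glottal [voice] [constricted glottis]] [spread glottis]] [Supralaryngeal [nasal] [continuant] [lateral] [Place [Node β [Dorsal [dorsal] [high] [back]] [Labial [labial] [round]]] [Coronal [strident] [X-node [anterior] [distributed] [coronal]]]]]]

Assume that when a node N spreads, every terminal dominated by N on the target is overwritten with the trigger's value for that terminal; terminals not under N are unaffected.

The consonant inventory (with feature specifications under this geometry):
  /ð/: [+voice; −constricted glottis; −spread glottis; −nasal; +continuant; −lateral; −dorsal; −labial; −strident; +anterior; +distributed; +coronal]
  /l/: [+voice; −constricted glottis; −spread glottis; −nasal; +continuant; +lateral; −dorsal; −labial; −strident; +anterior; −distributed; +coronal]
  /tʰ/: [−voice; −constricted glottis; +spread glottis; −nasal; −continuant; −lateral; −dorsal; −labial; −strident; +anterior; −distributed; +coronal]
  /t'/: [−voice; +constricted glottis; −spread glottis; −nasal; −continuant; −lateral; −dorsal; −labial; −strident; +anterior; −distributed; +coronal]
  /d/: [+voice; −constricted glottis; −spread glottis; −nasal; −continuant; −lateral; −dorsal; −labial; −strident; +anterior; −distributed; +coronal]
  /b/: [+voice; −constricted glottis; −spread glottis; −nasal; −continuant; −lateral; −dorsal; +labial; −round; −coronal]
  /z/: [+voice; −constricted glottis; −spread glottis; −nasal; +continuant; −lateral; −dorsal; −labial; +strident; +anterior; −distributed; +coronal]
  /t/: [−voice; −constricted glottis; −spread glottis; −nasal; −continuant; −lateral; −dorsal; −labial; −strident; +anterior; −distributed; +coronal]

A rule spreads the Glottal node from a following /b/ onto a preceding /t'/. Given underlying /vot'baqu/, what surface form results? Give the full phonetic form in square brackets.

[vodbaqu]

Terminals under Glottal in this geometry: [voice], [constricted glottis].
After delinking /t'/'s Glottal and linking /b/'s, the affected terminals become [+voice], [−constricted glottis]; [spread glottis], [nasal], [continuant], … (outside Glottal) are retained from /t'/.
Among the inventory, only /d/ has exactly this specification, giving the surface form [vodbaqu].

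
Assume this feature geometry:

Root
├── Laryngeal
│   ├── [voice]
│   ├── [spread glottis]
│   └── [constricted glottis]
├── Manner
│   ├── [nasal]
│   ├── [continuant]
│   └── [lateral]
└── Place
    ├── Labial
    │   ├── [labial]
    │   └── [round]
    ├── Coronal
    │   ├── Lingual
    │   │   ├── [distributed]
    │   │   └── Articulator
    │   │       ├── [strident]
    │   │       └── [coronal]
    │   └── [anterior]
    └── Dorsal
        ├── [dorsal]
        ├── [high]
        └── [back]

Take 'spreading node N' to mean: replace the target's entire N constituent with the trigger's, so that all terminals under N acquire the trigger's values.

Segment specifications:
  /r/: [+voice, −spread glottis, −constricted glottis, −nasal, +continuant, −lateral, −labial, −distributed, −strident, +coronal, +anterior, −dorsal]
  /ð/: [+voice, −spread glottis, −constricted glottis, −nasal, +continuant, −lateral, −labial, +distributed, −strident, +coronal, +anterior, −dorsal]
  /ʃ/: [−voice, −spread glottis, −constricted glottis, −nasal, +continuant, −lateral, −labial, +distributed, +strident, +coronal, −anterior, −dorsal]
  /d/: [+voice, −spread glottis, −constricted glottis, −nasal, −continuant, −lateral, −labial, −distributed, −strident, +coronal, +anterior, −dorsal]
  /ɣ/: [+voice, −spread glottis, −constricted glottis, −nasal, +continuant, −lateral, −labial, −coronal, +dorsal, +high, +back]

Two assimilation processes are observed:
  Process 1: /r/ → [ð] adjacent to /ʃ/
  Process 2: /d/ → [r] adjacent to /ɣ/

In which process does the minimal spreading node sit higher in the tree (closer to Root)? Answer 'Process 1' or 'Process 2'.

Process 1: the feature that changes is [distributed]; the minimal node is [distributed] (depth 4).
Process 2: the feature that changes is [continuant]; the minimal node is [continuant] (depth 2).
Depth 2 < depth 4; Process 2 involves the structurally higher constituent [continuant].

Process 2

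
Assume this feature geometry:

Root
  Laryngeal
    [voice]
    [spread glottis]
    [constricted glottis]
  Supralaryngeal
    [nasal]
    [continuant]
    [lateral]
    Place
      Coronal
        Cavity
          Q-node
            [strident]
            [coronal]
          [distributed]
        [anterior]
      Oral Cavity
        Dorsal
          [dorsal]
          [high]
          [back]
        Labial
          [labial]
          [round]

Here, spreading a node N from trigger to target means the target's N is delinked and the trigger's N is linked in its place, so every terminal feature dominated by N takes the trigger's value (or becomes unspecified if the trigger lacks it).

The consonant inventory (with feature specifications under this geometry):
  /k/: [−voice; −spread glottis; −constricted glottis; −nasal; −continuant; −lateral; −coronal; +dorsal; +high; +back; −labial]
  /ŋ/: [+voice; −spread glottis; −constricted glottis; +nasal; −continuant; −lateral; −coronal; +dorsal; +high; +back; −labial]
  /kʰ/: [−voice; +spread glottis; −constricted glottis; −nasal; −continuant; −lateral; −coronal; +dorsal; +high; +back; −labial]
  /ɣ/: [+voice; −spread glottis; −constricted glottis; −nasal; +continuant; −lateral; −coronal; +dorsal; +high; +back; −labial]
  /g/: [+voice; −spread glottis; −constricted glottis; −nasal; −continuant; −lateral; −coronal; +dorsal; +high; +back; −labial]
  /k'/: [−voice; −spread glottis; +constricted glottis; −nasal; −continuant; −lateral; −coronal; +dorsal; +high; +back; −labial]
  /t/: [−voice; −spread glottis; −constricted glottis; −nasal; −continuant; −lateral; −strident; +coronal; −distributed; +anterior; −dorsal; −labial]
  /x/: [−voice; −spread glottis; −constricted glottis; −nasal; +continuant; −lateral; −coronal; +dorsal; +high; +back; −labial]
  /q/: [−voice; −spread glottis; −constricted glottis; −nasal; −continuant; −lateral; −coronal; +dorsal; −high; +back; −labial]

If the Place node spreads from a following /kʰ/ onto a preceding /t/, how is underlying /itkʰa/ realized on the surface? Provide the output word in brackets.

Place immediately or transitively dominates [strident], [coronal], [distributed], [anterior], [dorsal], [high], [back], [labial], [round].
After delinking /t/'s Place and linking /kʰ/'s, the affected terminals become [−coronal], [+dorsal], [+high], [+back], [−labial]; [voice], [spread glottis], [constricted glottis], … (outside Place) are retained from /t/.
This feature bundle is that of [k], so /itkʰa/ surfaces as [ikkʰa].

[ikkʰa]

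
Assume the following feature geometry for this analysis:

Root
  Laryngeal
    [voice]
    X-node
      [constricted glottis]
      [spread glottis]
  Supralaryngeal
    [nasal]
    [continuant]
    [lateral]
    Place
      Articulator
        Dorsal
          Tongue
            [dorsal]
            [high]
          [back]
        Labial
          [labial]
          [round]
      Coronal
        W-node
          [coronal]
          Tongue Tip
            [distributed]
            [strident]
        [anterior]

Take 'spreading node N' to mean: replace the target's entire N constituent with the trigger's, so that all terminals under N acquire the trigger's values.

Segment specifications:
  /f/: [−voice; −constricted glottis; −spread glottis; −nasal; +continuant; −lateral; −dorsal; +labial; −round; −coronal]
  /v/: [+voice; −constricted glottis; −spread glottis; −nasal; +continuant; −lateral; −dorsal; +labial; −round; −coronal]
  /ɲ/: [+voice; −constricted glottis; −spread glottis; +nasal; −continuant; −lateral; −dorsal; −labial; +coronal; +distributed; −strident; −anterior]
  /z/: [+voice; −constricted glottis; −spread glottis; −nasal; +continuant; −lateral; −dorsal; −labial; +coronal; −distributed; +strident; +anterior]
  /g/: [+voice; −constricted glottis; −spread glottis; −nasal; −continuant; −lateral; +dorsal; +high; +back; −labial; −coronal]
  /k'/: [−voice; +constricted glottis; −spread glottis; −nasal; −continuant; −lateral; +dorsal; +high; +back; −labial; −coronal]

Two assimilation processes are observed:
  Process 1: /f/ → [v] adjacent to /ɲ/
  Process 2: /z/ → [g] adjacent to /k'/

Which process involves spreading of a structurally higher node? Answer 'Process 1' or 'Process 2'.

Process 1 alters [voice]; the lowest dominating node is [voice] (depth 2 from Root).
In Process 2, [continuant], [coronal], [anterior], [distributed], [strident], [dorsal], [high], [back] change, so the minimal spreading node is Supralaryngeal at depth 1.
Depth 1 < depth 2; Process 2 involves the structurally higher constituent Supralaryngeal.

Process 2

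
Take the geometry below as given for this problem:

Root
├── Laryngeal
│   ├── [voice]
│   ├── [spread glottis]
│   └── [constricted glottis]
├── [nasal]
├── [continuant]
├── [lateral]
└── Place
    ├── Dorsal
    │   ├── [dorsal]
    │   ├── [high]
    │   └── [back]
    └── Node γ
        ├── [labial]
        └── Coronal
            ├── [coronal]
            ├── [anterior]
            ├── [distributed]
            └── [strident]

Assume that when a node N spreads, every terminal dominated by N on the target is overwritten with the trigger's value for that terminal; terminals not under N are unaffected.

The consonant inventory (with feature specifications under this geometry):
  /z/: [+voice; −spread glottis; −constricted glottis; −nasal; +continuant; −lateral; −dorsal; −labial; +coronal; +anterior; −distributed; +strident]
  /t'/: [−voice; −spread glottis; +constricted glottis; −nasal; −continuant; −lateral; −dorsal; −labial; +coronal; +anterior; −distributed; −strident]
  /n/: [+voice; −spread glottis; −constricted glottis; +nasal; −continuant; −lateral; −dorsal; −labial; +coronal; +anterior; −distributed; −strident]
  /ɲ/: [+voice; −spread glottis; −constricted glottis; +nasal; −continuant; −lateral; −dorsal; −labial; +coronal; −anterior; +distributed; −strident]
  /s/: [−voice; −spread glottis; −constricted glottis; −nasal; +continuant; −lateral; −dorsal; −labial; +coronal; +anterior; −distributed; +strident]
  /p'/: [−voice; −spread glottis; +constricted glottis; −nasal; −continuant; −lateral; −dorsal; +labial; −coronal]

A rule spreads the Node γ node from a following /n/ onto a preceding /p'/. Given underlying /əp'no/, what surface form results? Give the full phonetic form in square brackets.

[ət'no]

Node γ immediately or transitively dominates [labial], [coronal], [anterior], [distributed], [strident].
After delinking /p'/'s Node γ and linking /n/'s, the affected terminals become [−labial], [+coronal], [+anterior], [−distributed], [−strident]; [voice], [spread glottis], [constricted glottis], … (outside Node γ) are retained from /p'/.
Among the inventory, only /t'/ has exactly this specification, giving the surface form [ət'no].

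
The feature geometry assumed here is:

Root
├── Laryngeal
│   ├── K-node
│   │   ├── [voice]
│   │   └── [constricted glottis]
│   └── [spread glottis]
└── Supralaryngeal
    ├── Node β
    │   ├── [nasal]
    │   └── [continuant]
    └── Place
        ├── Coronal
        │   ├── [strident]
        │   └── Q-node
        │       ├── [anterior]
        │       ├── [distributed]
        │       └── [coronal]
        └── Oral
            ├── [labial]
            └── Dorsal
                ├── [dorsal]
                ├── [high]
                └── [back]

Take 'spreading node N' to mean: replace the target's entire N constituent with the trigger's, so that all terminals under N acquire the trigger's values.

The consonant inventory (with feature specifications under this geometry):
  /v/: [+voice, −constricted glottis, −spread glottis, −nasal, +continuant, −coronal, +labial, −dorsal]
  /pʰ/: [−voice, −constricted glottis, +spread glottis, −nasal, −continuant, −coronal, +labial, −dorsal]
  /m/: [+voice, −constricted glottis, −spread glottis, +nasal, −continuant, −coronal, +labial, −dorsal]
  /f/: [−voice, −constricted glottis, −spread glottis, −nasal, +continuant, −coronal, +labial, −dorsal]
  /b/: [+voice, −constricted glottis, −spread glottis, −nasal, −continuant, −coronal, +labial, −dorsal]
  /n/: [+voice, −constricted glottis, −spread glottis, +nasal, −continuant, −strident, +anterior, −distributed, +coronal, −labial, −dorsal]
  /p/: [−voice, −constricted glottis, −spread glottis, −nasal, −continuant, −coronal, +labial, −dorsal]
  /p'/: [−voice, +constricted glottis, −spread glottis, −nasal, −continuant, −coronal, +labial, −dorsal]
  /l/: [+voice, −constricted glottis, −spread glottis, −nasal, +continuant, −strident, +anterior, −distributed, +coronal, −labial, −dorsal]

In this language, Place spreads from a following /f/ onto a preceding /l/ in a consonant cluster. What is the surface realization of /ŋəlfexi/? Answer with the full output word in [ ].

Terminals under Place in this geometry: [strident], [anterior], [distributed], [coronal], [labial], [dorsal], [high], [back].
After delinking /l/'s Place and linking /f/'s, the affected terminals become [−coronal], [+labial], [−dorsal]; [voice], [constricted glottis], [spread glottis], … (outside Place) are retained from /l/.
Among the inventory, only /v/ has exactly this specification, giving the surface form [ŋəvfexi].

[ŋəvfexi]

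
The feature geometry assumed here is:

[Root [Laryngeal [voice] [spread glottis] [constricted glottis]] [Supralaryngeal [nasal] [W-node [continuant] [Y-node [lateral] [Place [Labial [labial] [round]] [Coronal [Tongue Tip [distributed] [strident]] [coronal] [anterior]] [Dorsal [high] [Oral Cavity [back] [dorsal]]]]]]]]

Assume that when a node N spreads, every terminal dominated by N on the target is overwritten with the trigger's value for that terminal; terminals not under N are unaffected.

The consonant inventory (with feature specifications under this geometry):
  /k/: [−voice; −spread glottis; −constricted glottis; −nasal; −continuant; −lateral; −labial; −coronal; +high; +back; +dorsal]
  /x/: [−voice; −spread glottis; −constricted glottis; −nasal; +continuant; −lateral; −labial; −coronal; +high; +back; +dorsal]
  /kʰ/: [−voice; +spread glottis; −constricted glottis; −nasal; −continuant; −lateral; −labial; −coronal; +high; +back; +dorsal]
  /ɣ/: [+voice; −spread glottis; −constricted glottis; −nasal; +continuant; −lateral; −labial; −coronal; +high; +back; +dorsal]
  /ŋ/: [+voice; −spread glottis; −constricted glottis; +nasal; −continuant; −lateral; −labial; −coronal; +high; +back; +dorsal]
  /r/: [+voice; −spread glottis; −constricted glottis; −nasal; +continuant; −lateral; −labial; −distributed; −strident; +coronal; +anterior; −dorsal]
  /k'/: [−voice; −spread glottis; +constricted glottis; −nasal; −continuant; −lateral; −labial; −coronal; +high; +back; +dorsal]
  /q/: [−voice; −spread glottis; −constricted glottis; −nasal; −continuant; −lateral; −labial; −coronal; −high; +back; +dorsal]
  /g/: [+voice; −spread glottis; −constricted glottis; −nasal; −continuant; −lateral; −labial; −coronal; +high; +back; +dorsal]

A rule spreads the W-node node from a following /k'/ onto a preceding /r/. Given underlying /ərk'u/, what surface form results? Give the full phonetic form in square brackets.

Terminals under W-node in this geometry: [continuant], [lateral], [labial], [round], [distributed], [strident], [coronal], [anterior], [high], [back], [dorsal].
After delinking /r/'s W-node and linking /k'/'s, the affected terminals become [−continuant], [−lateral], [−labial], [−coronal], [+high], [+back], [+dorsal]; [voice], [spread glottis], [constricted glottis], … (outside W-node) are retained from /r/.
The resulting bundle matches /g/ in the inventory; substituting it for /r/ gives [əgk'u].

[əgk'u]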